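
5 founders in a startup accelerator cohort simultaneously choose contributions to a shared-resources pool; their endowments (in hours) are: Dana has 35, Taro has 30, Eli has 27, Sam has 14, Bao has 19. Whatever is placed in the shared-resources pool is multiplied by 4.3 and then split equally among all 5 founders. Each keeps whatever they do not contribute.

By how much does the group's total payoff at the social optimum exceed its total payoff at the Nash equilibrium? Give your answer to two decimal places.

412.50 hours

The private return per contributed unit is 4.3/5 = 0.8600 < 1 for every player regardless of endowment, so the Nash equilibrium is zero contribution and the group total is Σ E_j = 35 + 30 + 27 + 14 + 19 = 125.
Each contributed unit returns 4.300 to the group, so the social optimum is full contribution by everyone: group total = 4.300 × 125 = 537.50.
Efficiency loss = (4.300 − 1) × 125 = 412.50.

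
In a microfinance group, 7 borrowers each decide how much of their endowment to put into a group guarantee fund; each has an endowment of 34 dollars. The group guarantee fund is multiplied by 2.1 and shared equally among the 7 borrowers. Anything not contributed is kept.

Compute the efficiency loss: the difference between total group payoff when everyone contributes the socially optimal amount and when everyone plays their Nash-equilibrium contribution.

Each contributed unit returns 2.1/7 = 0.3000 to its contributor — below 1 — so contributing 0 is dominant for every player. At the Nash equilibrium everyone keeps their 34, and the group total is 7 × 34 = 238.
Each contributed unit returns 2.100 to the group as a whole (0.3000 to each of 7 players), which exceeds 1, so the social optimum is full contribution: group total = 2.100 × 238 = 499.80.
Efficiency loss = 499.80 − 238 = 261.80.

261.80 dollars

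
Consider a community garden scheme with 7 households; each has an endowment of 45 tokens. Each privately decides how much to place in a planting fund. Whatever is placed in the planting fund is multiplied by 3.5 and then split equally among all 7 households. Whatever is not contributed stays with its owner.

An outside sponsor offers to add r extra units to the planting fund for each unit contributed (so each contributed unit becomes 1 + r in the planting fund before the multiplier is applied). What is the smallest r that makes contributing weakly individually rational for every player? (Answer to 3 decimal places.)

1.000

With matching at rate r, one contributed unit becomes (1 + r) in the planting fund and returns 3.5 × (1 + r) / 7 to the contributor.
Setting this equal to 1: 1 + r = 7/3.5 = 2.0000.
So the minimum matching rate is r = 2.0000 − 1 = 1.000.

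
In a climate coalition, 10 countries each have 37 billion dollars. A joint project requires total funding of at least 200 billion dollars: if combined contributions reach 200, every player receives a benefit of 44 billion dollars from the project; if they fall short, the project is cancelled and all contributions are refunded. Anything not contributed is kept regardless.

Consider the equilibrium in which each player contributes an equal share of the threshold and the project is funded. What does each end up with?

61 billion dollars

Equal share of the threshold: 200/10 = 20.
At this profile no one gains by cutting their contribution: any cut drops the total below 200, the project is cancelled, contributions are refunded, and the deviator ends with 37, which is less than 37 − 20 + 44 = 61. Contributing more than 20 just wastes the excess. So contributing exactly 20 is a best response.
Each player's payoff: 37 − 20 + 44 = 61.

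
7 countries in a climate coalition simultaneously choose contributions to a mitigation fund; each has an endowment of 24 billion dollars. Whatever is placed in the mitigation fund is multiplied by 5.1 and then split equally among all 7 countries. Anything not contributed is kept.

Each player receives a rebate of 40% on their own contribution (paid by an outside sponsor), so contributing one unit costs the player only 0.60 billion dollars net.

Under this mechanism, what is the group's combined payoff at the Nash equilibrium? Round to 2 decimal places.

924.00 billion dollars

Under the mechanism each unit contributed yields (5.1/7) / 0.60 = 1.2143 back to its contributor per unit of net cost, which exceeds 1, making full contribution the dominant choice for everyone.
So the Nash equilibrium is full contribution by all 7; the group earns 7 × (24 × 0.40 + 5.1 × 24) = 924.00.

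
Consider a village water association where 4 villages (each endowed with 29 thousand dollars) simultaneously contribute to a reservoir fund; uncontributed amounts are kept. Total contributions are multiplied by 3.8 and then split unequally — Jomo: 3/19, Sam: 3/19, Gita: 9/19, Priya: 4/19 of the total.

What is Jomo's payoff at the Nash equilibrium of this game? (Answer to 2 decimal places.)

Player j's private return per contributed unit is 3.8 × (j's share). Contributing is weakly dominant for j when that share is at least 1/3.8 = 0.2632, and contributing 0 is dominant otherwise.
The only share above 0.2632 is Gita's 9/19, contributing 29; the remaining 3 contribute 0. Total contributed: 29.
Jomo keeps 29 and receives 3.8 × 29 × 3/19 = 17.40 from the reservoir fund, for a payoff of 46.40.

46.40 thousand dollars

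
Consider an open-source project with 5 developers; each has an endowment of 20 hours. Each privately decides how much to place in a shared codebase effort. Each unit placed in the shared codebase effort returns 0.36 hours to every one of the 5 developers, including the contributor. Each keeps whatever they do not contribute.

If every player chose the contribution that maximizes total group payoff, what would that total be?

180.00 hours

Each contributed unit returns 1.800 to the group as a whole (0.36 to each of 5 players), which exceeds 1, so the social optimum is full contribution: group total = 1.800 × 100 = 180.00.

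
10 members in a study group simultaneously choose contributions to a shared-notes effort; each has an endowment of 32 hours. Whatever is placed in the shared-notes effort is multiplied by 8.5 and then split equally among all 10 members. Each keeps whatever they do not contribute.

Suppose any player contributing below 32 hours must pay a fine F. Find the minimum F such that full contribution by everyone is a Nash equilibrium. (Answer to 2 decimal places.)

Given the others contribute fully, the best deviation is to contribute 0 (any partial contribution still incurs the fine and gives up units whose private return 0.8500 is below 1).
Deviating from 32 to 0 saves 32 hours but forfeits the deviator's share of the drop in the shared-notes effort: 8.5/10 × 32 = 27.20.
So the deviation gain is 32 − 27.20 = 4.80, and the fine must be at least 4.80 hours to wipe it out.

4.80 hours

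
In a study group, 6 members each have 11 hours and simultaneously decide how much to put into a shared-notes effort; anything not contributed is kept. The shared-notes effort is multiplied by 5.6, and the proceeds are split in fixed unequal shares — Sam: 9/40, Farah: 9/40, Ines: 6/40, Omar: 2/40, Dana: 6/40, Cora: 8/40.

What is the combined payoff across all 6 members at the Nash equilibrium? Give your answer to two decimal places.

Player j's private return per contributed unit is 5.6 × (j's share). Contributing is weakly dominant for j when that share is at least 1/5.6 = 0.1786, and contributing 0 is dominant otherwise.
Sam, Farah and Cora are above the threshold, contributing 11 each; the remaining 3 contribute 0. Total contributed: 33.
The shared-notes effort pays out 5.6 × 33 = 184.80 in total (split across the unequal shares, but the aggregate is all that matters for the group sum).
The 3 free-riders keep 11 each, adding 33. Group total = 33 + 184.80 = 217.80.

217.80 hours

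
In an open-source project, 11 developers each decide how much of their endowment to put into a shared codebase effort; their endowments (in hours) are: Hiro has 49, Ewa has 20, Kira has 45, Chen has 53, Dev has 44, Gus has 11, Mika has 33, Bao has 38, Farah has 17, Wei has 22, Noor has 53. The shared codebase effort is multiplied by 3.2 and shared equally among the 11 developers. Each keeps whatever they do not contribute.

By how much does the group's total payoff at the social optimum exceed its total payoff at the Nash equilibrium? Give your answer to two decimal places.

847.00 hours

The private return per contributed unit is 3.2/11 = 0.2909 < 1 for every player regardless of endowment, so the Nash equilibrium is zero contribution and the group total is Σ E_j = 49 + 20 + 45 + 53 + 44 + 11 + 33 + 38 + 17 + 22 + 53 = 385.
Each contributed unit returns 3.200 to the group, so the social optimum is full contribution by everyone: group total = 3.200 × 385 = 1232.00.
Efficiency loss = (3.200 − 1) × 385 = 847.00.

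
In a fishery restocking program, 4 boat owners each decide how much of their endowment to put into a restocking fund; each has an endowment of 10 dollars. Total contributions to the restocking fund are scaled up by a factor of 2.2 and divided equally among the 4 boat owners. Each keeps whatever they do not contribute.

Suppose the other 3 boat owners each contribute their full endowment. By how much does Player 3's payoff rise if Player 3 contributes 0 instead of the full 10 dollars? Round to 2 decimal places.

4.50 dollars

Switching from a contribution of 10 to 0 lets Player 3 keep an extra 10 dollars, but lowers the restocking fund by 10, which costs Player 3 their own share of that drop: 2.2/4 × 10 = 5.50.
Net gain = 10 − 5.50 = 4.50. The private return per contributed unit (0.5500) is below 1, so free-riding is indeed the best response regardless of what the others do.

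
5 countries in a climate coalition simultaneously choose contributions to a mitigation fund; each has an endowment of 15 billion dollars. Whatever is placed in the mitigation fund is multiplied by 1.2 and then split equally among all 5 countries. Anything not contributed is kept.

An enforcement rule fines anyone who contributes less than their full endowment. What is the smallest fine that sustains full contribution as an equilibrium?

Given the others contribute fully, the best deviation is to contribute 0 (any partial contribution still incurs the fine and gives up units whose private return 0.2400 is below 1).
Deviating from 15 to 0 saves 15 billion dollars but forfeits the deviator's share of the drop in the mitigation fund: 1.2/5 × 15 = 3.60.
So the deviation gain is 15 − 3.60 = 11.40, and the fine must be at least 11.40 billion dollars to wipe it out.

11.40 billion dollars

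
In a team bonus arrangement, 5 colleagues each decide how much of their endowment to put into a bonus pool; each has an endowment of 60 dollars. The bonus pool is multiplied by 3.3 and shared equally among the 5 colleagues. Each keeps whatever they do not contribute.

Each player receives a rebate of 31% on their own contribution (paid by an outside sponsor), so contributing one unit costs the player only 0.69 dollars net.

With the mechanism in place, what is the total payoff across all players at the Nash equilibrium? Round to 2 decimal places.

300.00 dollars

Even with the mechanism, each unit contributed returns only (3.3/5) / 0.69 = 0.9565 per unit of net cost, so contributing nothing is still dominant.
At the Nash equilibrium no one contributes; group total payoff = 5 × 60 = 300.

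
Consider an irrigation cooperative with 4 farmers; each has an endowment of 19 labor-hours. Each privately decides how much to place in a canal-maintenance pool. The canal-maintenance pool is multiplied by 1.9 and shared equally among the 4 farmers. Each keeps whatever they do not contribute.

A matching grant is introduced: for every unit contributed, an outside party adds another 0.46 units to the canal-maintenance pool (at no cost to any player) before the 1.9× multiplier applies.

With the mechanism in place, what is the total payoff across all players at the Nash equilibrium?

With the mechanism, a contributed unit returns 1.9 × 1.46 / 4 = 0.6935 per unit of net cost — still below 1 — so contributing 0 remains dominant for every player.
At the Nash equilibrium no one contributes; group total payoff = 4 × 19 = 76.

76.00 labor-hours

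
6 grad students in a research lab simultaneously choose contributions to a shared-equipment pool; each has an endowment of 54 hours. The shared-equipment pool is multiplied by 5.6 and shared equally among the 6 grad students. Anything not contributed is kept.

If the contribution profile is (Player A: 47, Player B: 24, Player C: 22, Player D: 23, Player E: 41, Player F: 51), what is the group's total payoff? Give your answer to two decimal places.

Total contributed: 47 + 24 + 22 + 23 + 41 + 51 = 208; total kept: 6 × 54 − 208 = 116.
The shared-equipment pool pays out 5.6 × 208 = 1164.80 in aggregate.
Group total = 116 + 1164.80 = 1280.80.

1280.80 hours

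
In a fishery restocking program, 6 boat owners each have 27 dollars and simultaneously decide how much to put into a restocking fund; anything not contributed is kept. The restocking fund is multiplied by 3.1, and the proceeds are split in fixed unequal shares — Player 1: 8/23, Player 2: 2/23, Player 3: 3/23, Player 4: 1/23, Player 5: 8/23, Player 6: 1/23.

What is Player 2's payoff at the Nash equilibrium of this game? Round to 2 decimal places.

41.56 dollars

For player j, contributing a unit is worthwhile iff 3.1 × (j's share) ≥ 1, i.e. iff j's share is at least 0.3226.
The shares above 0.3226 belong to Player 1 and Player 5, contributing 27 each; the remaining 4 contribute 0. Total contributed: 54.
Player 2 keeps 27 and receives 3.1 × 54 × 2/23 = 14.56 from the restocking fund, for a payoff of 41.56.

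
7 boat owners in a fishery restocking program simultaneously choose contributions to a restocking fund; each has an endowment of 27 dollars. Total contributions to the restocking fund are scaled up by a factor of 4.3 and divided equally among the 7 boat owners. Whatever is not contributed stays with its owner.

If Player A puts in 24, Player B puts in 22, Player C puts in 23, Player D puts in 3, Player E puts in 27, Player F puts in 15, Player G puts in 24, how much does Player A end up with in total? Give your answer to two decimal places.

Total contributed: 24 + 22 + 23 + 3 + 27 + 15 + 24 = 138.
Each receives 4.3 × 138 / 7 = 84.77 from the restocking fund.
Player A keeps 27 − 24 = 3, so Player A's payoff is 3 + 84.77 = 87.77.

87.77 dollars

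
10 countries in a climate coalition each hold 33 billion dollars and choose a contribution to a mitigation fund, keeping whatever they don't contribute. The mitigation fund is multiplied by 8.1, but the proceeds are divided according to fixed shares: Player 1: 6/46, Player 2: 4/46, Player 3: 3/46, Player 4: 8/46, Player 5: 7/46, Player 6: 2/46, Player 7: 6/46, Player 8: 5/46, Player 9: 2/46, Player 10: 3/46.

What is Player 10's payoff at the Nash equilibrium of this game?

For player j, contributing a unit is worthwhile iff 8.1 × (j's share) ≥ 1, i.e. iff j's share is at least 0.1235.
The shares above 0.1235 belong to Player 1, Player 4, Player 5 and Player 7, contributing 33 each; the remaining 6 contribute 0. Total contributed: 132.
Player 10 keeps 33 and receives 8.1 × 132 × 3/46 = 69.73 from the mitigation fund, for a payoff of 102.73.

102.73 billion dollars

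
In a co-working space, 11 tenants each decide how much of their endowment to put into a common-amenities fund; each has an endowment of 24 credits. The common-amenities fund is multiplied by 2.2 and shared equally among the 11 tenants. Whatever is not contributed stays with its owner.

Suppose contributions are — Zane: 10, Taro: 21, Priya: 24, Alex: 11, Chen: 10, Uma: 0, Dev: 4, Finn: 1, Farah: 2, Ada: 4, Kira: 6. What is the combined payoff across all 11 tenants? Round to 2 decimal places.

Total contributed: 10 + 21 + 24 + 11 + 10 + 0 + 4 + 1 + 2 + 4 + 6 = 93; total kept: 11 × 24 − 93 = 171.
The common-amenities fund pays out 2.2 × 93 = 204.60 in aggregate.
Group total = 171 + 204.60 = 375.60.

375.60 credits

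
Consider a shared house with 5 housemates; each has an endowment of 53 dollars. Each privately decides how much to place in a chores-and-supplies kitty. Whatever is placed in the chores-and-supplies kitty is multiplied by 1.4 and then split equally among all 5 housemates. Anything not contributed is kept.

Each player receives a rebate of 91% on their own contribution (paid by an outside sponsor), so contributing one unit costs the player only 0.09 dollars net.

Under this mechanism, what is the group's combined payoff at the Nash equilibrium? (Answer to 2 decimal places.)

612.15 dollars

The effective private return per unit is now (1.4/5) / 0.09 = 3.1111 > 1, so every player's dominant strategy flips to full contribution.
At the Nash equilibrium everyone contributes 53. Group total payoff = 5 × (53 × 0.91 + 1.4 × 53) = 612.15.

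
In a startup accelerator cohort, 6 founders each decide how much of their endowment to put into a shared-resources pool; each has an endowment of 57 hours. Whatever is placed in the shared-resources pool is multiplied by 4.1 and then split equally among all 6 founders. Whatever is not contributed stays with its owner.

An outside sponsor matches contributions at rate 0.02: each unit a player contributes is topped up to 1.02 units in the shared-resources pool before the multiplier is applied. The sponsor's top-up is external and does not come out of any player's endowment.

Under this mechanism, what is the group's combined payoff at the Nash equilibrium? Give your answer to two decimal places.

With the mechanism, a contributed unit returns 4.1 × 1.02 / 6 = 0.6970 per unit of net cost — still below 1 — so contributing 0 remains dominant for every player.
Everyone keeps their endowment and the group total is 6 × 57 = 342.

342.00 hours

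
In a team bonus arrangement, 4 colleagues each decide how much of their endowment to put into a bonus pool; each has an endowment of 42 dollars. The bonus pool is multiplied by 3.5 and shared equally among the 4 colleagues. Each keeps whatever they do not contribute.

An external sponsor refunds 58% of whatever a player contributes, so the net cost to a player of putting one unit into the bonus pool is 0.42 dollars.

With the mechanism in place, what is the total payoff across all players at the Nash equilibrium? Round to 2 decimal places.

685.44 dollars

With the mechanism, a contributed unit returns (3.5/4) / 0.42 = 2.0833 per unit of net cost to the contributor — now above 1 — so contributing fully is weakly dominant for every player.
At the Nash equilibrium everyone contributes 42. Group total payoff = 4 × (42 × 0.58 + 3.5 × 42) = 685.44.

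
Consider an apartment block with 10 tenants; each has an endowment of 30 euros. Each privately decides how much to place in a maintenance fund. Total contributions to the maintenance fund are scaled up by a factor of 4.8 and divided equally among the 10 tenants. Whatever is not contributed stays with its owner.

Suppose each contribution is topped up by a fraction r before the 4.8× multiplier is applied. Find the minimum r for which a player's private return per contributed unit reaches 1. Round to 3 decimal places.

1.083

With matching at rate r, one contributed unit becomes (1 + r) in the maintenance fund and returns 4.8 × (1 + r) / 10 to the contributor.
Setting this equal to 1: 1 + r = 10/4.8 = 2.0833.
So the minimum matching rate is r = 2.0833 − 1 = 1.083.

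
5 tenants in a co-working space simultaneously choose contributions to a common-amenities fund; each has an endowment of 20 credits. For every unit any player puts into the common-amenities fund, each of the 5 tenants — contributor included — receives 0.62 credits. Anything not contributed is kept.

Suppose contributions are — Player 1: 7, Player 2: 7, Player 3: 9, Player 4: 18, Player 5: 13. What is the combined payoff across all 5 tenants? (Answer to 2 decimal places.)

213.40 credits

Total contributed: 7 + 7 + 9 + 18 + 13 = 54; total kept: 5 × 20 − 54 = 46.
The common-amenities fund pays out 0.62 × 5 × 54 = 167.40 in aggregate.
Group total = 46 + 167.40 = 213.40.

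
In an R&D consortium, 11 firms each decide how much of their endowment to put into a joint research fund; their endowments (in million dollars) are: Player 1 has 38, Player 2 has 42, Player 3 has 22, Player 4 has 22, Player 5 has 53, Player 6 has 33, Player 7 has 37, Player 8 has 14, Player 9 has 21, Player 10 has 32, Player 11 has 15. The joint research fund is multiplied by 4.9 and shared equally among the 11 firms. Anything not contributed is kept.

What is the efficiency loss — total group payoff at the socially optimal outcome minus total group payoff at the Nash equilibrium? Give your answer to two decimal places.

The private return per contributed unit is 4.9/11 = 0.4455 < 1 for every player regardless of endowment, so the Nash equilibrium is zero contribution and the group total is Σ E_j = 38 + 42 + 22 + 22 + 53 + 33 + 37 + 14 + 21 + 32 + 15 = 329.
Each contributed unit returns 4.900 to the group, so the social optimum is full contribution by everyone: group total = 4.900 × 329 = 1612.10.
Efficiency loss = (4.900 − 1) × 329 = 1283.10.

1283.10 million dollars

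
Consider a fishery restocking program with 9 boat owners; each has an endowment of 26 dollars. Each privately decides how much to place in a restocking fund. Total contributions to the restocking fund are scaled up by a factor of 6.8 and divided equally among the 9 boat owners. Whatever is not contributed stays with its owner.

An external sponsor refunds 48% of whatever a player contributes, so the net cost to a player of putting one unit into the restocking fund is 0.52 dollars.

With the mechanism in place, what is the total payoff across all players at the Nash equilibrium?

Under the mechanism each unit contributed yields (6.8/9) / 0.52 = 1.4530 back to its contributor per unit of net cost, which exceeds 1, making full contribution the dominant choice for everyone.
At the Nash equilibrium everyone contributes 26. Group total payoff = 9 × (26 × 0.48 + 6.8 × 26) = 1703.52.

1703.52 dollars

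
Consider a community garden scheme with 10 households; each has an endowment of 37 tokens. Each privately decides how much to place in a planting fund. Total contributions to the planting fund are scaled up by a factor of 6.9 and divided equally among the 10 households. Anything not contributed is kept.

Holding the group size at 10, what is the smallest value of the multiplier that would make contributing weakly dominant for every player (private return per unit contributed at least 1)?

10

A contributed unit returns (multiplier)/10 to its contributor.
This reaches 1 exactly when the multiplier is 10.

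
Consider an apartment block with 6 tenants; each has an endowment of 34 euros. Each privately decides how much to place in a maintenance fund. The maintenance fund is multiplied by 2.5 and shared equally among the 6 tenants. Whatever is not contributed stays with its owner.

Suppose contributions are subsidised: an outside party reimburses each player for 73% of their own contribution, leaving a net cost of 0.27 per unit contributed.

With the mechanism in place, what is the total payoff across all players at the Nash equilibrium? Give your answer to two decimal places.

658.92 euros

With the mechanism, a contributed unit returns (2.5/6) / 0.27 = 1.5432 per unit of net cost to the contributor — now above 1 — so contributing fully is weakly dominant for every player.
At the Nash equilibrium everyone contributes 34. Group total payoff = 6 × (34 × 0.73 + 2.5 × 34) = 658.92.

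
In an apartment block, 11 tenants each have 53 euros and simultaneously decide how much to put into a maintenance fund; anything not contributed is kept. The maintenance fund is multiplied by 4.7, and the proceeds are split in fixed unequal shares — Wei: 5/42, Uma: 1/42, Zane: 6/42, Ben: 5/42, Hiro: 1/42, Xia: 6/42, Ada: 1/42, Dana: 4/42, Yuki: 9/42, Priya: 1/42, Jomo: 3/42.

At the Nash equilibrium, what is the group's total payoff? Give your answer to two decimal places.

Player j's private return per contributed unit is 4.7 × (j's share). Contributing is weakly dominant for j when that share is at least 1/4.7 = 0.2128, and contributing 0 is dominant otherwise.
The only share above 0.2128 is Yuki's 9/42, contributing 53; the remaining 10 contribute 0. Total contributed: 53.
The maintenance fund pays out 4.7 × 53 = 249.10 in total (split across the unequal shares, but the aggregate is all that matters for the group sum).
The 10 free-riders keep 53 each, adding 530. Group total = 530 + 249.10 = 779.10.

779.10 euros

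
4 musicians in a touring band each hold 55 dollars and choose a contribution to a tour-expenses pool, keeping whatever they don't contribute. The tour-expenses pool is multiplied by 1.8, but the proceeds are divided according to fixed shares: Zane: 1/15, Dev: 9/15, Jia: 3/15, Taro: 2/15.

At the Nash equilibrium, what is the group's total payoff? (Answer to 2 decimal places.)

Each unit j contributes comes back to j as 1.8 × (j's share), so j prefers to contribute only if that share exceeds 1/1.8 = 0.5556; otherwise keeping the unit dominates.
Dev alone (share 9/15) is above the threshold, contributing 55; the remaining 3 contribute 0. Total contributed: 55.
The tour-expenses pool pays out 1.8 × 55 = 99.00 in total (split across the unequal shares, but the aggregate is all that matters for the group sum).
The 3 free-riders keep 55 each, adding 165. Group total = 165 + 99.00 = 264.00.

264.00 dollars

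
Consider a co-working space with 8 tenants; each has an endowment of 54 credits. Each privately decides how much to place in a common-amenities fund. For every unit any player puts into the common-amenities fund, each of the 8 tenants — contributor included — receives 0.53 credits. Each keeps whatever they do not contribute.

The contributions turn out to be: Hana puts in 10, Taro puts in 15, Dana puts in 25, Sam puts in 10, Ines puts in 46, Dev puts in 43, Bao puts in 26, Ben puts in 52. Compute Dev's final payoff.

131.31 credits

Total contributed: 10 + 15 + 25 + 10 + 46 + 43 + 26 + 52 = 227.
Each receives 0.53 × 227 = 120.31 from the common-amenities fund.
Dev keeps 54 − 43 = 11, so Dev's payoff is 11 + 120.31 = 131.31.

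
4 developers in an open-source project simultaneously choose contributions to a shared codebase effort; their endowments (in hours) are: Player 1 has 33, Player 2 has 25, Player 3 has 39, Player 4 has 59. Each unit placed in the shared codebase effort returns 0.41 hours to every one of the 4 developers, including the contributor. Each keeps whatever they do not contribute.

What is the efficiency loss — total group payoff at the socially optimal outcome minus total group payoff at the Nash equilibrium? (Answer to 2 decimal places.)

The private return per contributed unit is 0.41 < 1 for everyone, so the Nash equilibrium is zero contribution and the group total is Σ E_j = 33 + 25 + 39 + 59 = 156.
Each contributed unit returns 1.640 to the group, so the social optimum is full contribution by everyone: group total = 1.640 × 156 = 255.84.
Efficiency loss = (1.640 − 1) × 156 = 99.84.

99.84 hours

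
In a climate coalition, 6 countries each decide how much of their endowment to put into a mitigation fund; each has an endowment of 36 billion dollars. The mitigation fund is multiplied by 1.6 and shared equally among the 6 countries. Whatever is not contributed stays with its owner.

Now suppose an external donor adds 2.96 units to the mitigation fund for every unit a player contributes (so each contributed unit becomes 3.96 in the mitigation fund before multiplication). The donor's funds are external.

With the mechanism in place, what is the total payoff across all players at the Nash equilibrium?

The effective private return per unit is now 1.6 × 3.96 / 6 = 1.0560 > 1, so every player's dominant strategy flips to full contribution.
At the Nash equilibrium everyone contributes 36. Group total payoff = 1.6 × 3.96 × 216 = 1368.58.

1368.58 billion dollars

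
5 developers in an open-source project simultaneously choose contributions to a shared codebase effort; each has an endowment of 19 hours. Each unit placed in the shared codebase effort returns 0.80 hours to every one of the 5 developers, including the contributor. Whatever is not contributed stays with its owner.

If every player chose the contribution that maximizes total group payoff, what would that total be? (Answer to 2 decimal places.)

Each contributed unit returns 4.000 to the group as a whole (0.80 to each of 5 players), which exceeds 1, so the social optimum is full contribution: group total = 4.000 × 95 = 380.00.

380.00 hours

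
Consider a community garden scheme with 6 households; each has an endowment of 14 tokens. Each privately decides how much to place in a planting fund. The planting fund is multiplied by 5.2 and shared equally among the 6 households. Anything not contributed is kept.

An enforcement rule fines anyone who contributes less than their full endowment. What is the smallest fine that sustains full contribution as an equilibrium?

1.87 tokens

Given the others contribute fully, the best deviation is to contribute 0 (any partial contribution still incurs the fine and gives up units whose private return 0.8667 is below 1).
Deviating from 14 to 0 saves 14 tokens but forfeits the deviator's share of the drop in the planting fund: 5.2/6 × 14 = 12.13.
So the deviation gain is 14 − 12.13 = 1.87, and the fine must be at least 1.87 tokens to wipe it out.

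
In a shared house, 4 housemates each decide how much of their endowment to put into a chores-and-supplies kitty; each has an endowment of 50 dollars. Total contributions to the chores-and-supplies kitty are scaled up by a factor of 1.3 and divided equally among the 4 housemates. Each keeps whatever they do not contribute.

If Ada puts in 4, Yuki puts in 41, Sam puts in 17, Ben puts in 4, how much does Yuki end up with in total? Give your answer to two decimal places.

30.45 dollars

Total contributed: 4 + 41 + 17 + 4 = 66.
Each receives 1.3 × 66 / 4 = 21.45 from the chores-and-supplies kitty.
Yuki keeps 50 − 41 = 9, so Yuki's payoff is 9 + 21.45 = 30.45.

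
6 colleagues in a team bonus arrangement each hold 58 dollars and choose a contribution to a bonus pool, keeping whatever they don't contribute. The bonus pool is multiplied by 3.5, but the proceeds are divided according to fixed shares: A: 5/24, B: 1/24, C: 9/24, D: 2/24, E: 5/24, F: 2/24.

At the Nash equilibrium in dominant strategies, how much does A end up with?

100.29 dollars

Player j's private return per contributed unit is 3.5 × (j's share). Contributing is weakly dominant for j when that share is at least 1/3.5 = 0.2857, and contributing 0 is dominant otherwise.
The only share above 0.2857 is C's 9/24, contributing 58; the remaining 5 contribute 0. Total contributed: 58.
A keeps 58 and receives 3.5 × 58 × 5/24 = 42.29 from the bonus pool, for a payoff of 100.29.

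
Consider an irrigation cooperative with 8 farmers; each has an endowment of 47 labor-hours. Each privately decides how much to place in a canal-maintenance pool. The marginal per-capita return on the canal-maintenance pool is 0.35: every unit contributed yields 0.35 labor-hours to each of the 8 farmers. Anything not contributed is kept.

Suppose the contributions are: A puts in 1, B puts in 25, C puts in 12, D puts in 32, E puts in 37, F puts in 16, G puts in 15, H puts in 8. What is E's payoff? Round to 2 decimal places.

61.10 labor-hours

Total contributed: 1 + 25 + 12 + 32 + 37 + 16 + 15 + 8 = 146.
Each receives 0.35 × 146 = 51.10 from the canal-maintenance pool.
E keeps 47 − 37 = 10, so E's payoff is 10 + 51.10 = 61.10.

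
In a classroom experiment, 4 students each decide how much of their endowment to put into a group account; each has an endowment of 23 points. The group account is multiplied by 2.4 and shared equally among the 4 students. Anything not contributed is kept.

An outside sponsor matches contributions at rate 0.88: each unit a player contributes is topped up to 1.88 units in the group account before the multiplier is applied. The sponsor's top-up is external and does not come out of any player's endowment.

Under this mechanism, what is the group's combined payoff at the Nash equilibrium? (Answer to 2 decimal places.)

415.10 points

The effective private return per unit is now 2.4 × 1.88 / 4 = 1.1280 > 1, so every player's dominant strategy flips to full contribution.
So the Nash equilibrium is full contribution by all 4; the group earns 2.4 × 1.88 × 92 = 415.10.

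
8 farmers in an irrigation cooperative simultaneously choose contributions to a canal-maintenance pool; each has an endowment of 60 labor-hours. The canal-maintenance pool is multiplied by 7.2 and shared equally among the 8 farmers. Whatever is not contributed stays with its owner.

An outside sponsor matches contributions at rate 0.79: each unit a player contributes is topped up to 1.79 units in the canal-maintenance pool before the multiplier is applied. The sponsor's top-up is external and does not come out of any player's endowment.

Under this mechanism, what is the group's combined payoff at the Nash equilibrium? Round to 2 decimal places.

6186.24 labor-hours

With the mechanism, a contributed unit returns 7.2 × 1.79 / 8 = 1.6110 per unit of net cost to the contributor — now above 1 — so contributing fully is weakly dominant for every player.
So the Nash equilibrium is full contribution by all 8; the group earns 7.2 × 1.79 × 480 = 6186.24.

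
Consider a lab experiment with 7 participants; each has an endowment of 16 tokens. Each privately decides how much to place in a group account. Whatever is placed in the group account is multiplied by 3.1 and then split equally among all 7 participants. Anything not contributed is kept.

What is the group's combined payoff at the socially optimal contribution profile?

Each contributed unit returns 3.100 to the group as a whole (0.4429 to each of 7 players), which exceeds 1, so the social optimum is full contribution: group total = 3.100 × 112 = 347.20.

347.20 tokens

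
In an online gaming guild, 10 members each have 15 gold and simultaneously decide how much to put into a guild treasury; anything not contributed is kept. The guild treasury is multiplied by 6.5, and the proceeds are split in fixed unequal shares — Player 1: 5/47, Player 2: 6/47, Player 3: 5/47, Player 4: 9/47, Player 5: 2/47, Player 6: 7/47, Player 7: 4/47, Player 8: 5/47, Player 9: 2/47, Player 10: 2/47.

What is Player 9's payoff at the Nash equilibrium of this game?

For player j, contributing a unit is worthwhile iff 6.5 × (j's share) ≥ 1, i.e. iff j's share is at least 0.1538.
Only Player 4 (9/47) clears that bar, contributing 15; the remaining 9 contribute 0. Total contributed: 15.
Player 9 keeps 15 and receives 6.5 × 15 × 2/47 = 4.15 from the guild treasury, for a payoff of 19.15.

19.15 gold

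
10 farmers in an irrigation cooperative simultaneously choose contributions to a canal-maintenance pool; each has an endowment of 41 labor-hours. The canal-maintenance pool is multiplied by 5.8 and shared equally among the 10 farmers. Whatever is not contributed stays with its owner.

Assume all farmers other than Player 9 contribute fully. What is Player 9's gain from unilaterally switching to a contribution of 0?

17.22 labor-hours

Switching from a contribution of 41 to 0 lets Player 9 keep an extra 41 labor-hours, but lowers the canal-maintenance pool by 41, which costs Player 9 their own share of that drop: 5.8/10 × 41 = 23.78.
Net gain = 41 − 23.78 = 17.22. The private return per contributed unit (0.5800) is below 1, so free-riding is indeed the best response regardless of what the others do.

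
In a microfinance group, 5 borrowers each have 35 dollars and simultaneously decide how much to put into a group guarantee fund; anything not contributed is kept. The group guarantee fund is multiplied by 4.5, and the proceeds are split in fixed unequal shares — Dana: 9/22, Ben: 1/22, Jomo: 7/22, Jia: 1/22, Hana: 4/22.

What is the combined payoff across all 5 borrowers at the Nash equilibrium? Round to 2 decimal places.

420.00 dollars

A player with share s gets back 4.5·s per unit contributed, so full contribution is dominant for anyone with s > 1/4.5 = 0.2222 and zero contribution is dominant for anyone below.
Dana and Jomo clear that bar, contributing 35 each; the remaining 3 contribute 0. Total contributed: 70.
The group guarantee fund pays out 4.5 × 70 = 315.00 in total (split across the unequal shares, but the aggregate is all that matters for the group sum).
The 3 free-riders keep 35 each, adding 105. Group total = 105 + 315.00 = 420.00.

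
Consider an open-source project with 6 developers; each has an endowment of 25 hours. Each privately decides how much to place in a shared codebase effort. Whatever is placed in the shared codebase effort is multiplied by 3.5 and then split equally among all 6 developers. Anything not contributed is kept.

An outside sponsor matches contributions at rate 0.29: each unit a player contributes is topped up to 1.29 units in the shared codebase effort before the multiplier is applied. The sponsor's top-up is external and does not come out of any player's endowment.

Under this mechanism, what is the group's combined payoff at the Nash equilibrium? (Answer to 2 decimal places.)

150.00 hours

The effective private return is 3.5 × 1.29 / 6 = 0.7525, which is still under 1, so the mechanism doesn't change anyone's dominant strategy: zero contribution.
At the Nash equilibrium no one contributes; group total payoff = 6 × 25 = 150.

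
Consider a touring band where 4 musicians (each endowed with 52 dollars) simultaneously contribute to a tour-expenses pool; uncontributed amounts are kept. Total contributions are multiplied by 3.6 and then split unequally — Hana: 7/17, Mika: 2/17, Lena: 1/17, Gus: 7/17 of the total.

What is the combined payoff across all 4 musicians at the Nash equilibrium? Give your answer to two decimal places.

478.40 dollars

Player j's private return per contributed unit is 3.6 × (j's share). Contributing is weakly dominant for j when that share is at least 1/3.6 = 0.2778, and contributing 0 is dominant otherwise.
Hana and Gus clear that bar, contributing 52 each; the remaining 2 contribute 0. Total contributed: 104.
The tour-expenses pool pays out 3.6 × 104 = 374.40 in total (split across the unequal shares, but the aggregate is all that matters for the group sum).
The 2 free-riders keep 52 each, adding 104. Group total = 104 + 374.40 = 478.40.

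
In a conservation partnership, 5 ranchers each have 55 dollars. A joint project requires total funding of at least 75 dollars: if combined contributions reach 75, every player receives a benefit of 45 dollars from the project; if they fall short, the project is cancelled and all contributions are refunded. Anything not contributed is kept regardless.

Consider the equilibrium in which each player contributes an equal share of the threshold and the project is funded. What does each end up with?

Equal share of the threshold: 75/5 = 15.
At this profile no one gains by cutting their contribution: any cut drops the total below 75, the project is cancelled, contributions are refunded, and the deviator ends with 55, which is less than 55 − 15 + 45 = 85. Contributing more than 15 just wastes the excess. So contributing exactly 15 is a best response.
Each player's payoff: 55 − 15 + 45 = 85.

85 dollars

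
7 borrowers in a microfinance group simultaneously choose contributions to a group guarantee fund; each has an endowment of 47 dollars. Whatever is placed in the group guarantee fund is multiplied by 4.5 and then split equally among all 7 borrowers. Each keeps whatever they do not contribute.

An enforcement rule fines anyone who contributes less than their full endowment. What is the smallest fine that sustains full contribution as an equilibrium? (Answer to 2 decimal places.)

16.79 dollars

Given the others contribute fully, the best deviation is to contribute 0 (any partial contribution still incurs the fine and gives up units whose private return 0.6429 is below 1).
Deviating from 47 to 0 saves 47 dollars but forfeits the deviator's share of the drop in the group guarantee fund: 4.5/7 × 47 = 30.21.
So the deviation gain is 47 − 30.21 = 16.79, and the fine must be at least 16.79 dollars to wipe it out.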